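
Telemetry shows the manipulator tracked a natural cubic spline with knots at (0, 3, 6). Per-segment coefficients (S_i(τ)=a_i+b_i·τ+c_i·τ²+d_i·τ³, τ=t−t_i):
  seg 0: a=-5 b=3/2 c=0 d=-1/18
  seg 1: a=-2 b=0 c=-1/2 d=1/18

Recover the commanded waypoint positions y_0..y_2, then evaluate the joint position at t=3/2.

y_0 = S_0(0) = a_0 = -5
y_1 = S_1(0) = a_1 = -2
y_2 = S_1(3) = -5
t_q=3/2 is in segment 0 (τ=3/2); S_0(τ)=-47/16

y_0=-5 y_1=-2 y_2=-5
S(3/2) = -47/16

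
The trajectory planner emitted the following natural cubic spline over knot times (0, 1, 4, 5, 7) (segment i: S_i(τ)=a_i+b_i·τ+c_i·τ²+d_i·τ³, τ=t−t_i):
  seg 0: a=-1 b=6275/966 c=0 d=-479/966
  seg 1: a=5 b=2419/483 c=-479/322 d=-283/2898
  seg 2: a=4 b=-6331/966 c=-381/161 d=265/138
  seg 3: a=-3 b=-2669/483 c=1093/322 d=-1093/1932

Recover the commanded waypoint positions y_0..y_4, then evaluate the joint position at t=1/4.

y_0 = S_0(0) = a_0 = -1
y_1 = S_1(0) = a_1 = 5
y_2 = S_2(0) = a_2 = 4
y_3 = S_3(0) = a_3 = -3
y_4 = S_3(2) = -5
t_q=1/4 is in segment 0 (τ=1/4); S_0(τ)=12699/20608

y_0=-1 y_1=5 y_2=4 y_3=-3 y_4=-5
S(1/4) = 12699/20608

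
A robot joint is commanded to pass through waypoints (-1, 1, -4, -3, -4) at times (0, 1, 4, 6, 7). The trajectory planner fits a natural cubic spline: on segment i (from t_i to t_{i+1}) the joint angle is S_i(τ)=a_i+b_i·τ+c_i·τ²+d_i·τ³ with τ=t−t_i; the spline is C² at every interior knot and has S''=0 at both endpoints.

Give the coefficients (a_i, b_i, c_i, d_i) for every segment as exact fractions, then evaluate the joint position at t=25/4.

Δ: Δ0=2, Δ1=-5/3, Δ2=1/2, Δ3=-1
row 1: diag=8, rhs=-22; c'=3/8, d'=-11/4
row 2: denom=10−3·3/8=71/8; d'=(13−3·-11/4)/(71/8)=170/71
row 3: denom=6−2·16/71=394/71; d'=(-9−2·170/71)/(394/71)=-979/394
back: M3=-979/394
back: M2=170/71−16/71·-979/394=582/197
back: M1=-11/4−3/8·582/197=-760/197
M: M0=0, M1=-760/197, M2=582/197, M3=-979/394, M4=0
seg 0: a=-1, c=M0/2=0, d=(M1−M0)/(6·1)=-380/591, b=Δ0−h0·(2M0+M1)/6=1562/591
seg 1: a=1, c=M1/2=-380/197, d=(M2−M1)/(6·3)=671/1773, b=Δ1−h1·(2M1+M2)/6=422/591
seg 2: a=-4, c=M2/2=291/197, d=(M3−M2)/(6·2)=-2143/4728, b=Δ2−h2·(2M2+M3)/6=-379/591
seg 3: a=-3, c=M3/2=-979/788, d=(M4−M3)/(6·1)=979/2364, b=Δ3−h3·(2M3+M4)/6=-203/1182
t_q=25/4 → seg 3, τ=1/4; S=-3+-203/1182·τ+-979/788·τ²+979/2364·τ³=-157051/50432

  seg 0: a=-1 b=1562/591 c=0 d=-380/591
  seg 1: a=1 b=422/591 c=-380/197 d=671/1773
  seg 2: a=-4 b=-379/591 c=291/197 d=-2143/4728
  seg 3: a=-3 b=-203/1182 c=-979/788 d=979/2364
S(25/4) = -157051/50432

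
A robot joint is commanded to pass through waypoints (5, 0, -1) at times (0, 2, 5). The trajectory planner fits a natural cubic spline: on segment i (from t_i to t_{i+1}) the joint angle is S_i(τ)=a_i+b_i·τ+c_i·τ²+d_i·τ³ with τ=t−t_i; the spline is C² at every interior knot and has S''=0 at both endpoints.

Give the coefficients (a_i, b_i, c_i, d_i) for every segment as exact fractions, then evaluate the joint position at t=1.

  seg 0: a=5 b=-44/15 c=0 d=13/120
  seg 1: a=0 b=-49/30 c=13/20 d=-13/180
S(1) = 87/40

Δ: Δ0=-5/2, Δ1=-1/3
row 1: diag=10, rhs=13; c'=3/10, d'=13/10
back: M1=13/10
M: M0=0, M1=13/10, M2=0
seg 0: a=5, c=M0/2=0, d=(M1−M0)/(6·2)=13/120, b=Δ0−h0·(2M0+M1)/6=-44/15
seg 1: a=0, c=M1/2=13/20, d=(M2−M1)/(6·3)=-13/180, b=Δ1−h1·(2M1+M2)/6=-49/30
t_q=1 → seg 0, τ=1; S=5+-44/15·τ+0·τ²+13/120·τ³=87/40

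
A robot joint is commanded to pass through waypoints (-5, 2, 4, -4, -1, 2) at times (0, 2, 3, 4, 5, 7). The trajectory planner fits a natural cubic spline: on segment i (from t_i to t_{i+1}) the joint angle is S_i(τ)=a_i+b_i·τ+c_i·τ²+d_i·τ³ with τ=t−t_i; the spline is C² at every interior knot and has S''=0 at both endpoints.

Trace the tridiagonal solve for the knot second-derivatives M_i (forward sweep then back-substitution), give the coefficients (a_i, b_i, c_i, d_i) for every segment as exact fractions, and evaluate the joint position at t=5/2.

  seg 0: a=-5 b=2777/986 c=0 d=337/1972
  seg 1: a=2 b=4799/986 c=1011/986 d=-1919/493
  seg 2: a=4 b=-4693/986 c=-10503/986 d=126/17
  seg 3: a=-4 b=-3775/986 c=11421/986 d=-2344/493
  seg 4: a=-1 b=5003/986 c=-2643/986 d=881/1972
S(5/2) = 8289/1972

Δ: Δ0=7/2, Δ1=2, Δ2=-8, Δ3=3, Δ4=3/2
row 1: diag=6, rhs=-9; c'=1/6, d'=-3/2
row 2: denom=4−1·1/6=23/6; d'=(-60−1·-3/2)/(23/6)=-351/23
row 3: denom=4−1·6/23=86/23; d'=(66−1·-351/23)/(86/23)=1869/86
row 4: denom=6−1·23/86=493/86; d'=(-9−1·1869/86)/(493/86)=-2643/493
back: M4=-2643/493
back: M3=1869/86−23/86·-2643/493=11421/493
back: M2=-351/23−6/23·11421/493=-10503/493
back: M1=-3/2−1/6·-10503/493=1011/493
M: M0=0, M1=1011/493, M2=-10503/493, M3=11421/493, M4=-2643/493, M5=0
seg 0: a=-5, c=M0/2=0, d=(M1−M0)/(6·2)=337/1972, b=Δ0−h0·(2M0+M1)/6=2777/986
seg 1: a=2, c=M1/2=1011/986, d=(M2−M1)/(6·1)=-1919/493, b=Δ1−h1·(2M1+M2)/6=4799/986
seg 2: a=4, c=M2/2=-10503/986, d=(M3−M2)/(6·1)=126/17, b=Δ2−h2·(2M2+M3)/6=-4693/986
seg 3: a=-4, c=M3/2=11421/986, d=(M4−M3)/(6·1)=-2344/493, b=Δ3−h3·(2M3+M4)/6=-3775/986
seg 4: a=-1, c=M4/2=-2643/986, d=(M5−M4)/(6·2)=881/1972, b=Δ4−h4·(2M4+M5)/6=5003/986
t_q=5/2 → seg 1, τ=1/2; S=2+4799/986·τ+1011/986·τ²+-1919/493·τ³=8289/1972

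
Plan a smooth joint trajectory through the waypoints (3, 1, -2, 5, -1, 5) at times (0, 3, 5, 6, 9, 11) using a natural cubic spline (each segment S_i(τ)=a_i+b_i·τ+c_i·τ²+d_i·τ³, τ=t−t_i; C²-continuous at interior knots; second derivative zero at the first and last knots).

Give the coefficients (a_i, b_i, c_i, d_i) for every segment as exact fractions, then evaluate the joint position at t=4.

Δ: Δ0=-2/3, Δ1=-3/2, Δ2=7, Δ3=-2, Δ4=3
row 1: diag=10, rhs=-5; c'=1/5, d'=-1/2
row 2: denom=6−2·1/5=28/5; d'=(51−2·-1/2)/(28/5)=65/7
row 3: denom=8−1·5/28=219/28; d'=(-54−1·65/7)/(219/28)=-1772/219
row 4: denom=10−3·28/73=646/73; d'=(30−3·-1772/219)/(646/73)=1981/323
back: M4=1981/323
back: M3=-1772/219−28/73·1981/323=-10120/969
back: M2=65/7−5/28·-10120/969=10805/969
back: M1=-1/2−1/5·10805/969=-5291/1938
M: M0=0, M1=-5291/1938, M2=10805/969, M3=-10120/969, M4=1981/323, M5=0
seg 0: a=3, c=M0/2=0, d=(M1−M0)/(6·3)=-5291/34884, b=Δ0−h0·(2M0+M1)/6=2707/3876
seg 1: a=1, c=M1/2=-5291/3876, d=(M2−M1)/(6·2)=2989/2584, b=Δ1−h1·(2M1+M2)/6=-6583/1938
seg 2: a=-2, c=M2/2=10805/1938, d=(M3−M2)/(6·1)=-2325/646, b=Δ2−h2·(2M2+M3)/6=4868/969
seg 3: a=5, c=M3/2=-5060/969, d=(M4−M3)/(6·3)=16063/17442, b=Δ3−h3·(2M3+M4)/6=613/114
seg 4: a=-1, c=M4/2=1981/646, d=(M5−M4)/(6·2)=-1981/3876, b=Δ4−h4·(2M4+M5)/6=-1055/969
t_q=4 → seg 1, τ=1; S=1+-6583/1938·τ+-5291/3876·τ²+2989/2584·τ³=-20195/7752

  seg 0: a=3 b=2707/3876 c=0 d=-5291/34884
  seg 1: a=1 b=-6583/1938 c=-5291/3876 d=2989/2584
  seg 2: a=-2 b=4868/969 c=10805/1938 d=-2325/646
  seg 3: a=5 b=613/114 c=-5060/969 d=16063/17442
  seg 4: a=-1 b=-1055/969 c=1981/646 d=-1981/3876
S(4) = -20195/7752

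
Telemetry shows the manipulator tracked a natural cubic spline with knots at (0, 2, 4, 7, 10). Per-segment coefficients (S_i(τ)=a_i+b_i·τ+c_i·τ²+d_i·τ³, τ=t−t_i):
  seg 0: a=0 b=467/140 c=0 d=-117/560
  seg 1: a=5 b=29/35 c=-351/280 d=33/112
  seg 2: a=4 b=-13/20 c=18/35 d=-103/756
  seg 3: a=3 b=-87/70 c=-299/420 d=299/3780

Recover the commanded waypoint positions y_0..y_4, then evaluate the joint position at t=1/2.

y_0=0 y_1=5 y_2=4 y_3=3 y_4=-5
S(1/2) = 1471/896

y_0 = S_0(0) = a_0 = 0
y_1 = S_1(0) = a_1 = 5
y_2 = S_2(0) = a_2 = 4
y_3 = S_3(0) = a_3 = 3
y_4 = S_3(3) = -5
t_q=1/2 is in segment 0 (τ=1/2); S_0(τ)=1471/896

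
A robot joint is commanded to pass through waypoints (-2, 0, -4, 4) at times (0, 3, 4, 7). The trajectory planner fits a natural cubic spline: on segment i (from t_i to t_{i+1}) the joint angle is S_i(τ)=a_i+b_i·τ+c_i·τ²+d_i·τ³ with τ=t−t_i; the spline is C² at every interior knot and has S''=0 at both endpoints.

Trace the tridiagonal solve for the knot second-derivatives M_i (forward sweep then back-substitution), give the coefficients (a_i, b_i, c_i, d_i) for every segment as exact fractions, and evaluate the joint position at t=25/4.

  seg 0: a=-2 b=58/21 c=0 d=-44/189
  seg 1: a=0 b=-74/21 c=-44/21 d=34/21
  seg 2: a=-4 b=-20/7 c=58/21 d=-58/189
S(25/4) = 13/224

Δ: Δ0=2/3, Δ1=-4, Δ2=8/3
row 1: diag=8, rhs=-28; c'=1/8, d'=-7/2
row 2: denom=8−1·1/8=63/8; d'=(40−1·-7/2)/(63/8)=116/21
back: M2=116/21
back: M1=-7/2−1/8·116/21=-88/21
M: M0=0, M1=-88/21, M2=116/21, M3=0
seg 0: a=-2, c=M0/2=0, d=(M1−M0)/(6·3)=-44/189, b=Δ0−h0·(2M0+M1)/6=58/21
seg 1: a=0, c=M1/2=-44/21, d=(M2−M1)/(6·1)=34/21, b=Δ1−h1·(2M1+M2)/6=-74/21
seg 2: a=-4, c=M2/2=58/21, d=(M3−M2)/(6·3)=-58/189, b=Δ2−h2·(2M2+M3)/6=-20/7
t_q=25/4 → seg 2, τ=9/4; S=-4+-20/7·τ+58/21·τ²+-58/189·τ³=13/224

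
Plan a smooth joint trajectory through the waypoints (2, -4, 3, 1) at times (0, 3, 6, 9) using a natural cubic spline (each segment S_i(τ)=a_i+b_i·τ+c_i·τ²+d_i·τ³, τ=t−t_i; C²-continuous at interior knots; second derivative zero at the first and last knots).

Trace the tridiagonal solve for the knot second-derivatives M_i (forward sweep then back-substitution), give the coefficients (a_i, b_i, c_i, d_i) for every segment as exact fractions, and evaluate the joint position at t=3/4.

Δ: Δ0=-2, Δ1=7/3, Δ2=-2/3
row 1: diag=12, rhs=26; c'=1/4, d'=13/6
row 2: denom=12−3·1/4=45/4; d'=(-18−3·13/6)/(45/4)=-98/45
back: M2=-98/45
back: M1=13/6−1/4·-98/45=122/45
M: M0=0, M1=122/45, M2=-98/45, M3=0
seg 0: a=2, c=M0/2=0, d=(M1−M0)/(6·3)=61/405, b=Δ0−h0·(2M0+M1)/6=-151/45
seg 1: a=-4, c=M1/2=61/45, d=(M2−M1)/(6·3)=-22/81, b=Δ1−h1·(2M1+M2)/6=32/45
seg 2: a=3, c=M2/2=-49/45, d=(M3−M2)/(6·3)=49/405, b=Δ2−h2·(2M2+M3)/6=68/45
t_q=3/4 → seg 0, τ=3/4; S=2+-151/45·τ+0·τ²+61/405·τ³=-29/64

  seg 0: a=2 b=-151/45 c=0 d=61/405
  seg 1: a=-4 b=32/45 c=61/45 d=-22/81
  seg 2: a=3 b=68/45 c=-49/45 d=49/405
S(3/4) = -29/64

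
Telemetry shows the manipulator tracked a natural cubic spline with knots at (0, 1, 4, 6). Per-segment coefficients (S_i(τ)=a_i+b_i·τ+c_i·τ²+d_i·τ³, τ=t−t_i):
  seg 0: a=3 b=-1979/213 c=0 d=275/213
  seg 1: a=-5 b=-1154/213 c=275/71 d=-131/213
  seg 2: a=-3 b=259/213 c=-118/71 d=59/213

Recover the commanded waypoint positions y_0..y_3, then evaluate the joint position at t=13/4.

y_0=3 y_1=-5 y_2=-3 y_3=-5
S(13/4) = -20845/4544

y_0 = S_0(0) = a_0 = 3
y_1 = S_1(0) = a_1 = -5
y_2 = S_2(0) = a_2 = -3
y_3 = S_2(2) = -5
t_q=13/4 is in segment 1 (τ=9/4); S_1(τ)=-20845/4544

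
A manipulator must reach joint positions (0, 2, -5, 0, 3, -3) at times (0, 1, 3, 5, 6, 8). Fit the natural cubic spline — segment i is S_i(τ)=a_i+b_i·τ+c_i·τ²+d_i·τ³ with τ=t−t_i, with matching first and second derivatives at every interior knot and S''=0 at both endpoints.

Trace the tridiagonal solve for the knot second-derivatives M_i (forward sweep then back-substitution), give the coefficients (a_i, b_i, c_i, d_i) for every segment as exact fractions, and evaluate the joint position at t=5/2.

  seg 0: a=0 b=1146/349 c=0 d=-448/349
  seg 1: a=2 b=-198/349 c=-1344/349 d=3329/2792
  seg 2: a=-5 b=-1161/698 c=4611/1396 d=-1705/2792
  seg 3: a=0 b=1473/349 c=-126/349 d=-300/349
  seg 4: a=3 b=321/349 c=-1026/349 d=171/349
S(5/2) = -77989/22336

Δ: Δ0=2, Δ1=-7/2, Δ2=5/2, Δ3=3, Δ4=-3
row 1: diag=6, rhs=-33; c'=1/3, d'=-11/2
row 2: denom=8−2·1/3=22/3; d'=(36−2·-11/2)/(22/3)=141/22
row 3: denom=6−2·3/11=60/11; d'=(3−2·141/22)/(60/11)=-9/5
row 4: denom=6−1·11/60=349/60; d'=(-36−1·-9/5)/(349/60)=-2052/349
back: M4=-2052/349
back: M3=-9/5−11/60·-2052/349=-252/349
back: M2=141/22−3/11·-252/349=4611/698
back: M1=-11/2−1/3·4611/698=-2688/349
M: M0=0, M1=-2688/349, M2=4611/698, M3=-252/349, M4=-2052/349, M5=0
seg 0: a=0, c=M0/2=0, d=(M1−M0)/(6·1)=-448/349, b=Δ0−h0·(2M0+M1)/6=1146/349
seg 1: a=2, c=M1/2=-1344/349, d=(M2−M1)/(6·2)=3329/2792, b=Δ1−h1·(2M1+M2)/6=-198/349
seg 2: a=-5, c=M2/2=4611/1396, d=(M3−M2)/(6·2)=-1705/2792, b=Δ2−h2·(2M2+M3)/6=-1161/698
seg 3: a=0, c=M3/2=-126/349, d=(M4−M3)/(6·1)=-300/349, b=Δ3−h3·(2M3+M4)/6=1473/349
seg 4: a=3, c=M4/2=-1026/349, d=(M5−M4)/(6·2)=171/349, b=Δ4−h4·(2M4+M5)/6=321/349
t_q=5/2 → seg 1, τ=3/2; S=2+-198/349·τ+-1344/349·τ²+3329/2792·τ³=-77989/22336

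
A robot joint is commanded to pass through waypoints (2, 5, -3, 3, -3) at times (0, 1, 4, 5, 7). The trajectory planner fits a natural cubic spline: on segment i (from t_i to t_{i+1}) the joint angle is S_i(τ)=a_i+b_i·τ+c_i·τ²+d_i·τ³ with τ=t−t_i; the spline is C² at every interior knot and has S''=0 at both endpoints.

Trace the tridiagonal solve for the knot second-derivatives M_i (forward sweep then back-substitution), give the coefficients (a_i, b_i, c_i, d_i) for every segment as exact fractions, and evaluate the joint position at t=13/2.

  seg 0: a=2 b=2123/483 c=0 d=-674/483
  seg 1: a=5 b=101/483 c=-674/161 d=1559/1449
  seg 2: a=-3 b=2000/483 c=885/161 d=-251/69
  seg 3: a=3 b=2039/483 c=-872/161 d=436/483
S(13/2) = 31/161

Δ: Δ0=3, Δ1=-8/3, Δ2=6, Δ3=-3
row 1: diag=8, rhs=-34; c'=3/8, d'=-17/4
row 2: denom=8−3·3/8=55/8; d'=(52−3·-17/4)/(55/8)=518/55
row 3: denom=6−1·8/55=322/55; d'=(-54−1·518/55)/(322/55)=-1744/161
back: M3=-1744/161
back: M2=518/55−8/55·-1744/161=1770/161
back: M1=-17/4−3/8·1770/161=-1348/161
M: M0=0, M1=-1348/161, M2=1770/161, M3=-1744/161, M4=0
seg 0: a=2, c=M0/2=0, d=(M1−M0)/(6·1)=-674/483, b=Δ0−h0·(2M0+M1)/6=2123/483
seg 1: a=5, c=M1/2=-674/161, d=(M2−M1)/(6·3)=1559/1449, b=Δ1−h1·(2M1+M2)/6=101/483
seg 2: a=-3, c=M2/2=885/161, d=(M3−M2)/(6·1)=-251/69, b=Δ2−h2·(2M2+M3)/6=2000/483
seg 3: a=3, c=M3/2=-872/161, d=(M4−M3)/(6·2)=436/483, b=Δ3−h3·(2M3+M4)/6=2039/483
t_q=13/2 → seg 3, τ=3/2; S=3+2039/483·τ+-872/161·τ²+436/483·τ³=31/161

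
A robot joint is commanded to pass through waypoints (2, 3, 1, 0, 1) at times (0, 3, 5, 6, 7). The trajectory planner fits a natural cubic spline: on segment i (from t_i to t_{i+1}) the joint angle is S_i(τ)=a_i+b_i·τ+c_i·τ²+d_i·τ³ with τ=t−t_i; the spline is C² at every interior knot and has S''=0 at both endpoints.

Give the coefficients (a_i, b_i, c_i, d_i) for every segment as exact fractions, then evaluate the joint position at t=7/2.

Δ: Δ0=1/3, Δ1=-1, Δ2=-1, Δ3=1
row 1: diag=10, rhs=-8; c'=1/5, d'=-4/5
row 2: denom=6−2·1/5=28/5; d'=(0−2·-4/5)/(28/5)=2/7
row 3: denom=4−1·5/28=107/28; d'=(12−1·2/7)/(107/28)=328/107
back: M3=328/107
back: M2=2/7−5/28·328/107=-28/107
back: M1=-4/5−1/5·-28/107=-80/107
M: M0=0, M1=-80/107, M2=-28/107, M3=328/107, M4=0
seg 0: a=2, c=M0/2=0, d=(M1−M0)/(6·3)=-40/963, b=Δ0−h0·(2M0+M1)/6=227/321
seg 1: a=3, c=M1/2=-40/107, d=(M2−M1)/(6·2)=13/321, b=Δ1−h1·(2M1+M2)/6=-133/321
seg 2: a=1, c=M2/2=-14/107, d=(M3−M2)/(6·1)=178/321, b=Δ2−h2·(2M2+M3)/6=-457/321
seg 3: a=0, c=M3/2=164/107, d=(M4−M3)/(6·1)=-164/321, b=Δ3−h3·(2M3+M4)/6=-7/321
t_q=7/2 → seg 1, τ=1/2; S=3+-133/321·τ+-40/107·τ²+13/321·τ³=2315/856

  seg 0: a=2 b=227/321 c=0 d=-40/963
  seg 1: a=3 b=-133/321 c=-40/107 d=13/321
  seg 2: a=1 b=-457/321 c=-14/107 d=178/321
  seg 3: a=0 b=-7/321 c=164/107 d=-164/321
S(7/2) = 2315/856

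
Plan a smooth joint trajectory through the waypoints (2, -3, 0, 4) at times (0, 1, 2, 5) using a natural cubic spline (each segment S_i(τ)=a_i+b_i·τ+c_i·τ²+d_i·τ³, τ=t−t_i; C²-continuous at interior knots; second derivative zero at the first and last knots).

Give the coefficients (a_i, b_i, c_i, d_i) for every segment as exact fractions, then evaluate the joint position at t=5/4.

Δ: Δ0=-5, Δ1=3, Δ2=4/3
row 1: diag=4, rhs=48; c'=1/4, d'=12
row 2: denom=8−1·1/4=31/4; d'=(-10−1·12)/(31/4)=-88/31
back: M2=-88/31
back: M1=12−1/4·-88/31=394/31
M: M0=0, M1=394/31, M2=-88/31, M3=0
seg 0: a=2, c=M0/2=0, d=(M1−M0)/(6·1)=197/93, b=Δ0−h0·(2M0+M1)/6=-662/93
seg 1: a=-3, c=M1/2=197/31, d=(M2−M1)/(6·1)=-241/93, b=Δ1−h1·(2M1+M2)/6=-71/93
seg 2: a=0, c=M2/2=-44/31, d=(M3−M2)/(6·3)=44/279, b=Δ2−h2·(2M2+M3)/6=388/93
t_q=5/4 → seg 1, τ=1/4; S=-3+-71/93·τ+197/31·τ²+-241/93·τ³=-5623/1984

  seg 0: a=2 b=-662/93 c=0 d=197/93
  seg 1: a=-3 b=-71/93 c=197/31 d=-241/93
  seg 2: a=0 b=388/93 c=-44/31 d=44/279
S(5/4) = -5623/1984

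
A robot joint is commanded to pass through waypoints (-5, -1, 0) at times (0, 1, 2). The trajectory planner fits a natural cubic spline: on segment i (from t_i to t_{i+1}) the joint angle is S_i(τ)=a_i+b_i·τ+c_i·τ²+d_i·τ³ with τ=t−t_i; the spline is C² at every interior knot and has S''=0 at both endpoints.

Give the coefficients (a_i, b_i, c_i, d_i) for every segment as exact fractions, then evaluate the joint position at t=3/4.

Δ: Δ0=4, Δ1=1
row 1: diag=4, rhs=-18; c'=1/4, d'=-9/2
back: M1=-9/2
M: M0=0, M1=-9/2, M2=0
seg 0: a=-5, c=M0/2=0, d=(M1−M0)/(6·1)=-3/4, b=Δ0−h0·(2M0+M1)/6=19/4
seg 1: a=-1, c=M1/2=-9/4, d=(M2−M1)/(6·1)=3/4, b=Δ1−h1·(2M1+M2)/6=5/2
t_q=3/4 → seg 0, τ=3/4; S=-5+19/4·τ+0·τ²+-3/4·τ³=-449/256

  seg 0: a=-5 b=19/4 c=0 d=-3/4
  seg 1: a=-1 b=5/2 c=-9/4 d=3/4
S(3/4) = -449/256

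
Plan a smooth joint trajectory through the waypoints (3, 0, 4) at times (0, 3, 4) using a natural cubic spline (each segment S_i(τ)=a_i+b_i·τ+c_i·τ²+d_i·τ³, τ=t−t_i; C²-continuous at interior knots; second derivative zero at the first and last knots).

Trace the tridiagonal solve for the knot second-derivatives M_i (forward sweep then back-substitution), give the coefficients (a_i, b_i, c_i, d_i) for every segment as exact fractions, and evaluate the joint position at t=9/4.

  seg 0: a=3 b=-23/8 c=0 d=5/24
  seg 1: a=0 b=11/4 c=15/8 d=-5/8
S(9/4) = -561/512

Δ: Δ0=-1, Δ1=4
row 1: diag=8, rhs=30; c'=1/8, d'=15/4
back: M1=15/4
M: M0=0, M1=15/4, M2=0
seg 0: a=3, c=M0/2=0, d=(M1−M0)/(6·3)=5/24, b=Δ0−h0·(2M0+M1)/6=-23/8
seg 1: a=0, c=M1/2=15/8, d=(M2−M1)/(6·1)=-5/8, b=Δ1−h1·(2M1+M2)/6=11/4
t_q=9/4 → seg 0, τ=9/4; S=3+-23/8·τ+0·τ²+5/24·τ³=-561/512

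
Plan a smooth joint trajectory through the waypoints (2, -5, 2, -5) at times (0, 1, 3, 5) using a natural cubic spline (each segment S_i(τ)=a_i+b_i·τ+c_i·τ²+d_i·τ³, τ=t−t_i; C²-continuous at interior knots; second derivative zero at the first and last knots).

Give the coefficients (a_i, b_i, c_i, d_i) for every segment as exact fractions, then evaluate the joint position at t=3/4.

  seg 0: a=2 b=-203/22 c=0 d=49/22
  seg 1: a=-5 b=-28/11 c=147/22 d=-161/88
  seg 2: a=2 b=49/22 c=-189/44 d=63/88
S(3/4) = -5605/1408

Δ: Δ0=-7, Δ1=7/2, Δ2=-7/2
row 1: diag=6, rhs=63; c'=1/3, d'=21/2
row 2: denom=8−2·1/3=22/3; d'=(-42−2·21/2)/(22/3)=-189/22
back: M2=-189/22
back: M1=21/2−1/3·-189/22=147/11
M: M0=0, M1=147/11, M2=-189/22, M3=0
seg 0: a=2, c=M0/2=0, d=(M1−M0)/(6·1)=49/22, b=Δ0−h0·(2M0+M1)/6=-203/22
seg 1: a=-5, c=M1/2=147/22, d=(M2−M1)/(6·2)=-161/88, b=Δ1−h1·(2M1+M2)/6=-28/11
seg 2: a=2, c=M2/2=-189/44, d=(M3−M2)/(6·2)=63/88, b=Δ2−h2·(2M2+M3)/6=49/22
t_q=3/4 → seg 0, τ=3/4; S=2+-203/22·τ+0·τ²+49/22·τ³=-5605/1408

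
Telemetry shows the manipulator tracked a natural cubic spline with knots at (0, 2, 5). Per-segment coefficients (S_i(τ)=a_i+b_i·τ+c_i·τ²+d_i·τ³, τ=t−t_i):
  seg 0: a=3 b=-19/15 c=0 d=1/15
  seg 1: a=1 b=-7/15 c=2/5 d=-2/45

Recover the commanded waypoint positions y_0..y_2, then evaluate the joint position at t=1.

y_0=3 y_1=1 y_2=2
S(1) = 9/5

y_0 = S_0(0) = a_0 = 3
y_1 = S_1(0) = a_1 = 1
y_2 = S_1(3) = 2
t_q=1 is in segment 0 (τ=1); S_0(τ)=9/5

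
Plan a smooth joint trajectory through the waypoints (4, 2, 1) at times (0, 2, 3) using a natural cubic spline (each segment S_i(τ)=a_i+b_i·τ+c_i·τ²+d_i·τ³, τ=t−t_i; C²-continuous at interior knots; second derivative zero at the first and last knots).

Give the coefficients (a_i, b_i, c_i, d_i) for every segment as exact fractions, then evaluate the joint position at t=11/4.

Δ: Δ0=-1, Δ1=-1
row 1: diag=6, rhs=0; c'=1/6, d'=0
back: M1=0
M: M0=0, M1=0, M2=0
seg 0: a=4, c=M0/2=0, d=(M1−M0)/(6·2)=0, b=Δ0−h0·(2M0+M1)/6=-1
seg 1: a=2, c=M1/2=0, d=(M2−M1)/(6·1)=0, b=Δ1−h1·(2M1+M2)/6=-1
t_q=11/4 → seg 1, τ=3/4; S=2+-1·τ+0·τ²+0·τ³=5/4

  seg 0: a=4 b=-1 c=0 d=0
  seg 1: a=2 b=-1 c=0 d=0
S(11/4) = 5/4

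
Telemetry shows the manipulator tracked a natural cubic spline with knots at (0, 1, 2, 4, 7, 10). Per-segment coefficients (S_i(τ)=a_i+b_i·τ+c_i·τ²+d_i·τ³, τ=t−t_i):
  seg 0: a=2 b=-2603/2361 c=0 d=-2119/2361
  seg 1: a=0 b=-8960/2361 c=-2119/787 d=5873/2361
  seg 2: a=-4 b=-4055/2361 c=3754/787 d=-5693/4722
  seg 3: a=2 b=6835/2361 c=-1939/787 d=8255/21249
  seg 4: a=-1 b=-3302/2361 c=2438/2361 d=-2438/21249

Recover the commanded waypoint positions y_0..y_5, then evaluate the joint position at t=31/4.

y_0=2 y_1=0 y_2=-4 y_3=2 y_4=-1 y_5=1
S(31/4) = -38191/25184

y_0 = S_0(0) = a_0 = 2
y_1 = S_1(0) = a_1 = 0
y_2 = S_2(0) = a_2 = -4
y_3 = S_3(0) = a_3 = 2
y_4 = S_4(0) = a_4 = -1
y_5 = S_4(3) = 1
t_q=31/4 is in segment 4 (τ=3/4); S_4(τ)=-38191/25184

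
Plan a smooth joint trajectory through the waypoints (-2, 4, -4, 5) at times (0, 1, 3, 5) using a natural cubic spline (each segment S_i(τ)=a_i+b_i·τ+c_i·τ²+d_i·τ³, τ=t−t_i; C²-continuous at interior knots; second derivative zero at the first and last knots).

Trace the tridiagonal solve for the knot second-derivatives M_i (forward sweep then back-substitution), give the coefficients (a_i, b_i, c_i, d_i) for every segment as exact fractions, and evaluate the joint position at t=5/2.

Δ: Δ0=6, Δ1=-4, Δ2=9/2
row 1: diag=6, rhs=-60; c'=1/3, d'=-10
row 2: denom=8−2·1/3=22/3; d'=(51−2·-10)/(22/3)=213/22
back: M2=213/22
back: M1=-10−1/3·213/22=-291/22
M: M0=0, M1=-291/22, M2=213/22, M3=0
seg 0: a=-2, c=M0/2=0, d=(M1−M0)/(6·1)=-97/44, b=Δ0−h0·(2M0+M1)/6=361/44
seg 1: a=4, c=M1/2=-291/44, d=(M2−M1)/(6·2)=21/11, b=Δ1−h1·(2M1+M2)/6=35/22
seg 2: a=-4, c=M2/2=213/44, d=(M3−M2)/(6·2)=-71/88, b=Δ2−h2·(2M2+M3)/6=-43/22
t_q=5/2 → seg 1, τ=3/2; S=4+35/22·τ+-291/44·τ²+21/11·τ³=-361/176

  seg 0: a=-2 b=361/44 c=0 d=-97/44
  seg 1: a=4 b=35/22 c=-291/44 d=21/11
  seg 2: a=-4 b=-43/22 c=213/44 d=-71/88
S(5/2) = -361/176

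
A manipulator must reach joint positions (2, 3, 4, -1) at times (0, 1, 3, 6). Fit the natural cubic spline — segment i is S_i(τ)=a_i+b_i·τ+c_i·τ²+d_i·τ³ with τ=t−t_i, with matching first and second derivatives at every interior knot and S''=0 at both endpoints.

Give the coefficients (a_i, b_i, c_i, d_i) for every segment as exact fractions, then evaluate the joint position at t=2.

  seg 0: a=2 b=85/84 c=0 d=-1/84
  seg 1: a=3 b=41/42 c=-1/28 d=-17/168
  seg 2: a=4 b=-8/21 c=-9/14 d=1/14
S(2) = 215/56

Δ: Δ0=1, Δ1=1/2, Δ2=-5/3
row 1: diag=6, rhs=-3; c'=1/3, d'=-1/2
row 2: denom=10−2·1/3=28/3; d'=(-13−2·-1/2)/(28/3)=-9/7
back: M2=-9/7
back: M1=-1/2−1/3·-9/7=-1/14
M: M0=0, M1=-1/14, M2=-9/7, M3=0
seg 0: a=2, c=M0/2=0, d=(M1−M0)/(6·1)=-1/84, b=Δ0−h0·(2M0+M1)/6=85/84
seg 1: a=3, c=M1/2=-1/28, d=(M2−M1)/(6·2)=-17/168, b=Δ1−h1·(2M1+M2)/6=41/42
seg 2: a=4, c=M2/2=-9/14, d=(M3−M2)/(6·3)=1/14, b=Δ2−h2·(2M2+M3)/6=-8/21
t_q=2 → seg 1, τ=1; S=3+41/42·τ+-1/28·τ²+-17/168·τ³=215/56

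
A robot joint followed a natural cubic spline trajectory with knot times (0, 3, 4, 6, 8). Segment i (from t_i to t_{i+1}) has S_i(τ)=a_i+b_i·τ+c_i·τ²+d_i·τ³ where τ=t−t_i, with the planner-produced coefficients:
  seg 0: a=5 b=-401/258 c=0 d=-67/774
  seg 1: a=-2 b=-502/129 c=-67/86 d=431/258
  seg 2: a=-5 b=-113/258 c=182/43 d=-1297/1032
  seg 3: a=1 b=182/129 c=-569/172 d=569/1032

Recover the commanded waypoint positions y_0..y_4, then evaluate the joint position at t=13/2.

y_0=5 y_1=-2 y_2=-5 y_3=1 y_4=-5
S(13/2) = 2607/2752

y_0 = S_0(0) = a_0 = 5
y_1 = S_1(0) = a_1 = -2
y_2 = S_2(0) = a_2 = -5
y_3 = S_3(0) = a_3 = 1
y_4 = S_3(2) = -5
t_q=13/2 is in segment 3 (τ=1/2); S_3(τ)=2607/2752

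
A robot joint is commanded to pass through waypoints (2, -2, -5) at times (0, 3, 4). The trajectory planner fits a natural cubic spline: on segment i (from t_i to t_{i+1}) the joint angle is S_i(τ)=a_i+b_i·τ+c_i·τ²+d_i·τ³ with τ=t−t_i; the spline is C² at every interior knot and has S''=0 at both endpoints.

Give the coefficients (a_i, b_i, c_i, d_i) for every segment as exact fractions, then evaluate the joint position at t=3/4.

Δ: Δ0=-4/3, Δ1=-3
row 1: diag=8, rhs=-10; c'=1/8, d'=-5/4
back: M1=-5/4
M: M0=0, M1=-5/4, M2=0
seg 0: a=2, c=M0/2=0, d=(M1−M0)/(6·3)=-5/72, b=Δ0−h0·(2M0+M1)/6=-17/24
seg 1: a=-2, c=M1/2=-5/8, d=(M2−M1)/(6·1)=5/24, b=Δ1−h1·(2M1+M2)/6=-31/12
t_q=3/4 → seg 0, τ=3/4; S=2+-17/24·τ+0·τ²+-5/72·τ³=737/512

  seg 0: a=2 b=-17/24 c=0 d=-5/72
  seg 1: a=-2 b=-31/12 c=-5/8 d=5/24
S(3/4) = 737/512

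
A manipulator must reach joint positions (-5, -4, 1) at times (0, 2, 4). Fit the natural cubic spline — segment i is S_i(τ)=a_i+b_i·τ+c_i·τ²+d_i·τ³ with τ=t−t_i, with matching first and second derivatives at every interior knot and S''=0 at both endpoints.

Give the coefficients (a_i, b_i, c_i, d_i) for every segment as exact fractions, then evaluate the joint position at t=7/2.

Δ: Δ0=1/2, Δ1=5/2
row 1: diag=8, rhs=12; c'=1/4, d'=3/2
back: M1=3/2
M: M0=0, M1=3/2, M2=0
seg 0: a=-5, c=M0/2=0, d=(M1−M0)/(6·2)=1/8, b=Δ0−h0·(2M0+M1)/6=0
seg 1: a=-4, c=M1/2=3/4, d=(M2−M1)/(6·2)=-1/8, b=Δ1−h1·(2M1+M2)/6=3/2
t_q=7/2 → seg 1, τ=3/2; S=-4+3/2·τ+3/4·τ²+-1/8·τ³=-31/64

  seg 0: a=-5 b=0 c=0 d=1/8
  seg 1: a=-4 b=3/2 c=3/4 d=-1/8
S(7/2) = -31/64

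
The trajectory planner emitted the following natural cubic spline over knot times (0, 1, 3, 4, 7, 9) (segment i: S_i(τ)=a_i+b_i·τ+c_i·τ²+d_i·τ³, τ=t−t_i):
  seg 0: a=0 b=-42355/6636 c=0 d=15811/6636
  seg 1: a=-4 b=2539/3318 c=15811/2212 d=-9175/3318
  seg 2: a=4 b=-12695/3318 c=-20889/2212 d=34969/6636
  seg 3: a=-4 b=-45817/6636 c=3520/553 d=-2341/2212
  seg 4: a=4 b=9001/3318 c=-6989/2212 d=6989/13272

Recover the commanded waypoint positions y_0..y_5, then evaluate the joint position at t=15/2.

y_0=0 y_1=-4 y_2=4 y_3=-4 y_4=4 y_5=1
S(15/2) = 23421/5056

y_0 = S_0(0) = a_0 = 0
y_1 = S_1(0) = a_1 = -4
y_2 = S_2(0) = a_2 = 4
y_3 = S_3(0) = a_3 = -4
y_4 = S_4(0) = a_4 = 4
y_5 = S_4(2) = 1
t_q=15/2 is in segment 4 (τ=1/2); S_4(τ)=23421/5056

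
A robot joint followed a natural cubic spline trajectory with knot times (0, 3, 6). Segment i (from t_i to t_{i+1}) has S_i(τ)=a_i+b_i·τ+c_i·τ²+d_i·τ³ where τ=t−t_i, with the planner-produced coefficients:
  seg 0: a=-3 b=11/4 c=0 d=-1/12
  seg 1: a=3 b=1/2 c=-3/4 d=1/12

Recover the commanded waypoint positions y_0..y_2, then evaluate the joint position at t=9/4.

y_0=-3 y_1=3 y_2=0
S(9/4) = 573/256

y_0 = S_0(0) = a_0 = -3
y_1 = S_1(0) = a_1 = 3
y_2 = S_1(3) = 0
t_q=9/4 is in segment 0 (τ=9/4); S_0(τ)=573/256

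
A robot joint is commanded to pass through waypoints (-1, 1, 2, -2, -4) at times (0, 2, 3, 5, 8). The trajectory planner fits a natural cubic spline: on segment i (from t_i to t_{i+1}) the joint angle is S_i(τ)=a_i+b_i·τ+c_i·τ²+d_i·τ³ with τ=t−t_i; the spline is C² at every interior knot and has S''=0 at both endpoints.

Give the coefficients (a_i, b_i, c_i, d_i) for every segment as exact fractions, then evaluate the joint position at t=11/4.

  seg 0: a=-1 b=391/489 c=0 d=49/978
  seg 1: a=1 b=685/489 c=49/163 d=-343/489
  seg 2: a=2 b=-50/489 c=-294/163 d=209/489
  seg 3: a=-2 b=-1070/489 c=124/163 d=-124/1467
S(11/4) = 20069/10432

Δ: Δ0=1, Δ1=1, Δ2=-2, Δ3=-2/3
row 1: diag=6, rhs=0; c'=1/6, d'=0
row 2: denom=6−1·1/6=35/6; d'=(-18−1·0)/(35/6)=-108/35
row 3: denom=10−2·12/35=326/35; d'=(8−2·-108/35)/(326/35)=248/163
back: M3=248/163
back: M2=-108/35−12/35·248/163=-588/163
back: M1=0−1/6·-588/163=98/163
M: M0=0, M1=98/163, M2=-588/163, M3=248/163, M4=0
seg 0: a=-1, c=M0/2=0, d=(M1−M0)/(6·2)=49/978, b=Δ0−h0·(2M0+M1)/6=391/489
seg 1: a=1, c=M1/2=49/163, d=(M2−M1)/(6·1)=-343/489, b=Δ1−h1·(2M1+M2)/6=685/489
seg 2: a=2, c=M2/2=-294/163, d=(M3−M2)/(6·2)=209/489, b=Δ2−h2·(2M2+M3)/6=-50/489
seg 3: a=-2, c=M3/2=124/163, d=(M4−M3)/(6·3)=-124/1467, b=Δ3−h3·(2M3+M4)/6=-1070/489
t_q=11/4 → seg 1, τ=3/4; S=1+685/489·τ+49/163·τ²+-343/489·τ³=20069/10432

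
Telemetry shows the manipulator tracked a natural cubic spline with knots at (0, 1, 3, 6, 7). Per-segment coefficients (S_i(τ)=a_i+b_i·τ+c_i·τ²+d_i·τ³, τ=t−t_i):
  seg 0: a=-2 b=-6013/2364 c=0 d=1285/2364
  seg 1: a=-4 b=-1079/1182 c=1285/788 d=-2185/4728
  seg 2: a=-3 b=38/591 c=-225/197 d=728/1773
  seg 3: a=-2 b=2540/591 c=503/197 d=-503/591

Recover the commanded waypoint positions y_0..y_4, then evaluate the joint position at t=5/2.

y_0=-2 y_1=-4 y_2=-3 y_3=-2 y_4=4
S(5/2) = -41101/12608

y_0 = S_0(0) = a_0 = -2
y_1 = S_1(0) = a_1 = -4
y_2 = S_2(0) = a_2 = -3
y_3 = S_3(0) = a_3 = -2
y_4 = S_3(1) = 4
t_q=5/2 is in segment 1 (τ=3/2); S_1(τ)=-41101/12608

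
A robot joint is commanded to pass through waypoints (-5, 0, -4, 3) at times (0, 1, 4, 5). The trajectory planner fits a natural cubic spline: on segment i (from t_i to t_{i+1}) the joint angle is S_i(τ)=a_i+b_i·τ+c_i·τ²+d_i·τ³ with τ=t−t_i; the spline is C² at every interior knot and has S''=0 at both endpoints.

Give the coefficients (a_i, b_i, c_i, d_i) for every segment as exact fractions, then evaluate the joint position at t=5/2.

  seg 0: a=-5 b=1052/165 c=0 d=-227/165
  seg 1: a=0 b=371/165 c=-227/55 d=44/45
  seg 2: a=-4 b=641/165 c=257/55 d=-257/165
S(5/2) = -115/44

Δ: Δ0=5, Δ1=-4/3, Δ2=7
row 1: diag=8, rhs=-38; c'=3/8, d'=-19/4
row 2: denom=8−3·3/8=55/8; d'=(50−3·-19/4)/(55/8)=514/55
back: M2=514/55
back: M1=-19/4−3/8·514/55=-454/55
M: M0=0, M1=-454/55, M2=514/55, M3=0
seg 0: a=-5, c=M0/2=0, d=(M1−M0)/(6·1)=-227/165, b=Δ0−h0·(2M0+M1)/6=1052/165
seg 1: a=0, c=M1/2=-227/55, d=(M2−M1)/(6·3)=44/45, b=Δ1−h1·(2M1+M2)/6=371/165
seg 2: a=-4, c=M2/2=257/55, d=(M3−M2)/(6·1)=-257/165, b=Δ2−h2·(2M2+M3)/6=641/165
t_q=5/2 → seg 1, τ=3/2; S=0+371/165·τ+-227/55·τ²+44/45·τ³=-115/44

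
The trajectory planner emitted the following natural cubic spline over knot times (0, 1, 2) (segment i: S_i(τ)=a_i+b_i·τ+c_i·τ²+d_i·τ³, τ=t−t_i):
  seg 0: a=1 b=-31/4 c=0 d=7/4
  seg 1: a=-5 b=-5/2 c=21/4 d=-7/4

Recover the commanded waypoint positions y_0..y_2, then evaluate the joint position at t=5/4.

y_0 = S_0(0) = a_0 = 1
y_1 = S_1(0) = a_1 = -5
y_2 = S_1(1) = -4
t_q=5/4 is in segment 1 (τ=1/4); S_1(τ)=-1363/256

y_0=1 y_1=-5 y_2=-4
S(5/4) = -1363/256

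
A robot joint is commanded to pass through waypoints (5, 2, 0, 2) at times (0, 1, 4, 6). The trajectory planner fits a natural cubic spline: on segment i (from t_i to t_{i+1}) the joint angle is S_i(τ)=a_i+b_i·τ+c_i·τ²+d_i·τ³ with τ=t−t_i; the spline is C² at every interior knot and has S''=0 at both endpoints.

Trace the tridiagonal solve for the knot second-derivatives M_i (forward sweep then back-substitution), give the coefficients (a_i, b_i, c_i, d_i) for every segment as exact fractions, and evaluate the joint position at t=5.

Δ: Δ0=-3, Δ1=-2/3, Δ2=1
row 1: diag=8, rhs=14; c'=3/8, d'=7/4
row 2: denom=10−3·3/8=71/8; d'=(10−3·7/4)/(71/8)=38/71
back: M2=38/71
back: M1=7/4−3/8·38/71=110/71
M: M0=0, M1=110/71, M2=38/71, M3=0
seg 0: a=5, c=M0/2=0, d=(M1−M0)/(6·1)=55/213, b=Δ0−h0·(2M0+M1)/6=-694/213
seg 1: a=2, c=M1/2=55/71, d=(M2−M1)/(6·3)=-4/71, b=Δ1−h1·(2M1+M2)/6=-529/213
seg 2: a=0, c=M2/2=19/71, d=(M3−M2)/(6·2)=-19/426, b=Δ2−h2·(2M2+M3)/6=137/213
t_q=5 → seg 2, τ=1; S=0+137/213·τ+19/71·τ²+-19/426·τ³=123/142

  seg 0: a=5 b=-694/213 c=0 d=55/213
  seg 1: a=2 b=-529/213 c=55/71 d=-4/71
  seg 2: a=0 b=137/213 c=19/71 d=-19/426
S(5) = 123/142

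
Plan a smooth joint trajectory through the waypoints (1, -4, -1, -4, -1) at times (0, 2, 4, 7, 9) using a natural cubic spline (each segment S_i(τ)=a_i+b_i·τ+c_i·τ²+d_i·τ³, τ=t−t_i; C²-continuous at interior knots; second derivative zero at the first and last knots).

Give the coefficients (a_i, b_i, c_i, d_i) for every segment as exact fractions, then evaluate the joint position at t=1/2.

Δ: Δ0=-5/2, Δ1=3/2, Δ2=-1, Δ3=3/2
row 1: diag=8, rhs=24; c'=1/4, d'=3
row 2: denom=10−2·1/4=19/2; d'=(-15−2·3)/(19/2)=-42/19
row 3: denom=10−3·6/19=172/19; d'=(15−3·-42/19)/(172/19)=411/172
back: M3=411/172
back: M2=-42/19−6/19·411/172=-255/86
back: M1=3−1/4·-255/86=1287/344
M: M0=0, M1=1287/344, M2=-255/86, M3=411/172, M4=0
seg 0: a=1, c=M0/2=0, d=(M1−M0)/(6·2)=429/1376, b=Δ0−h0·(2M0+M1)/6=-1289/344
seg 1: a=-4, c=M1/2=1287/688, d=(M2−M1)/(6·2)=-769/1376, b=Δ1−h1·(2M1+M2)/6=-1/172
seg 2: a=-1, c=M2/2=-255/172, d=(M3−M2)/(6·3)=307/1032, b=Δ2−h2·(2M2+M3)/6=265/344
seg 3: a=-4, c=M3/2=411/344, d=(M4−M3)/(6·2)=-137/688, b=Δ3−h3·(2M3+M4)/6=-4/43
t_q=1/2 → seg 0, τ=1/2; S=1+-1289/344·τ+0·τ²+429/1376·τ³=-9187/11008

  seg 0: a=1 b=-1289/344 c=0 d=429/1376
  seg 1: a=-4 b=-1/172 c=1287/688 d=-769/1376
  seg 2: a=-1 b=265/344 c=-255/172 d=307/1032
  seg 3: a=-4 b=-4/43 c=411/344 d=-137/688
S(1/2) = -9187/11008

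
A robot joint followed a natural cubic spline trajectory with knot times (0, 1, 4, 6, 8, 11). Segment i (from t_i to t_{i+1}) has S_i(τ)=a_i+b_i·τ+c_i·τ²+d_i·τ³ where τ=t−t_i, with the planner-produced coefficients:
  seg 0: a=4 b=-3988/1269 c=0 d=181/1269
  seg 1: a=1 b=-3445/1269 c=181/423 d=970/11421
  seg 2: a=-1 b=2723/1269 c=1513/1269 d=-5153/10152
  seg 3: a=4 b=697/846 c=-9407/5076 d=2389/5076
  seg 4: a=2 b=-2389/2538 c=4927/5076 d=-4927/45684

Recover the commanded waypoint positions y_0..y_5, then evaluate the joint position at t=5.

y_0 = S_0(0) = a_0 = 4
y_1 = S_1(0) = a_1 = 1
y_2 = S_2(0) = a_2 = -1
y_3 = S_3(0) = a_3 = 4
y_4 = S_4(0) = a_4 = 2
y_5 = S_4(3) = 5
t_q=5 is in segment 2 (τ=1); S_2(τ)=18583/10152

y_0=4 y_1=1 y_2=-1 y_3=4 y_4=2 y_5=5
S(5) = 18583/10152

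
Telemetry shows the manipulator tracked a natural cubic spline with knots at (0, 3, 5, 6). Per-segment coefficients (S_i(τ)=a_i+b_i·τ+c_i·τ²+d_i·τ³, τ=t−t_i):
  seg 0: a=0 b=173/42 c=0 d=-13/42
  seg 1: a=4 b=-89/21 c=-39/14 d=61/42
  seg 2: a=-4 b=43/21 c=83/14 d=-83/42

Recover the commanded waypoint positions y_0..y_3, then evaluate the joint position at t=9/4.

y_0 = S_0(0) = a_0 = 0
y_1 = S_1(0) = a_1 = 4
y_2 = S_2(0) = a_2 = -4
y_3 = S_2(1) = 2
t_q=9/4 is in segment 0 (τ=9/4); S_0(τ)=735/128

y_0=0 y_1=4 y_2=-4 y_3=2
S(9/4) = 735/128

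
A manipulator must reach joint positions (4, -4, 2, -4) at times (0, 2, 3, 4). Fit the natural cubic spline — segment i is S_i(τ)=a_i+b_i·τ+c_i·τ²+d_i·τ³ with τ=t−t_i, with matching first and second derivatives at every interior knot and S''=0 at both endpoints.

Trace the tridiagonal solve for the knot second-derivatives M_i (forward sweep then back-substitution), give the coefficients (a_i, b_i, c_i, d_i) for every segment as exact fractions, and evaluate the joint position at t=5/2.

  seg 0: a=4 b=-196/23 c=0 d=26/23
  seg 1: a=-4 b=116/23 c=156/23 d=-134/23
  seg 2: a=2 b=26/23 c=-246/23 d=82/23
S(5/2) = -47/92

Δ: Δ0=-4, Δ1=6, Δ2=-6
row 1: diag=6, rhs=60; c'=1/6, d'=10
row 2: denom=4−1·1/6=23/6; d'=(-72−1·10)/(23/6)=-492/23
back: M2=-492/23
back: M1=10−1/6·-492/23=312/23
M: M0=0, M1=312/23, M2=-492/23, M3=0
seg 0: a=4, c=M0/2=0, d=(M1−M0)/(6·2)=26/23, b=Δ0−h0·(2M0+M1)/6=-196/23
seg 1: a=-4, c=M1/2=156/23, d=(M2−M1)/(6·1)=-134/23, b=Δ1−h1·(2M1+M2)/6=116/23
seg 2: a=2, c=M2/2=-246/23, d=(M3−M2)/(6·1)=82/23, b=Δ2−h2·(2M2+M3)/6=26/23
t_q=5/2 → seg 1, τ=1/2; S=-4+116/23·τ+156/23·τ²+-134/23·τ³=-47/92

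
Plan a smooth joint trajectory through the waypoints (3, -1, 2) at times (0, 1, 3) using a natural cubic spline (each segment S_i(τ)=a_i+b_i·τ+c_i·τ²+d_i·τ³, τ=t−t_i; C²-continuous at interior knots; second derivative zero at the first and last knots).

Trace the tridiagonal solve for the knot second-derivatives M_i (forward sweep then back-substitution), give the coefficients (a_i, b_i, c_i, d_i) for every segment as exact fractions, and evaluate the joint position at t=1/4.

  seg 0: a=3 b=-59/12 c=0 d=11/12
  seg 1: a=-1 b=-13/6 c=11/4 d=-11/24
S(1/4) = 457/256

Δ: Δ0=-4, Δ1=3/2
row 1: diag=6, rhs=33; c'=1/3, d'=11/2
back: M1=11/2
M: M0=0, M1=11/2, M2=0
seg 0: a=3, c=M0/2=0, d=(M1−M0)/(6·1)=11/12, b=Δ0−h0·(2M0+M1)/6=-59/12
seg 1: a=-1, c=M1/2=11/4, d=(M2−M1)/(6·2)=-11/24, b=Δ1−h1·(2M1+M2)/6=-13/6
t_q=1/4 → seg 0, τ=1/4; S=3+-59/12·τ+0·τ²+11/12·τ³=457/256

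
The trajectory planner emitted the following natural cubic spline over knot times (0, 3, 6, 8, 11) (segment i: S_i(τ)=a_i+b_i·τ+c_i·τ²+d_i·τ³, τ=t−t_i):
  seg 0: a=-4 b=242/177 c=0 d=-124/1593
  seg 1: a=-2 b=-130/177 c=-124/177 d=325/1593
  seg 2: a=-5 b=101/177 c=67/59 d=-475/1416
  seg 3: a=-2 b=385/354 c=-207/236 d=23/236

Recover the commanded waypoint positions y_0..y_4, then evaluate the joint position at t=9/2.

y_0 = S_0(0) = a_0 = -4
y_1 = S_1(0) = a_1 = -2
y_2 = S_2(0) = a_2 = -5
y_3 = S_3(0) = a_3 = -2
y_4 = S_3(3) = -4
t_q=9/2 is in segment 1 (τ=3/2); S_1(τ)=-1883/472

y_0=-4 y_1=-2 y_2=-5 y_3=-2 y_4=-4
S(9/2) = -1883/472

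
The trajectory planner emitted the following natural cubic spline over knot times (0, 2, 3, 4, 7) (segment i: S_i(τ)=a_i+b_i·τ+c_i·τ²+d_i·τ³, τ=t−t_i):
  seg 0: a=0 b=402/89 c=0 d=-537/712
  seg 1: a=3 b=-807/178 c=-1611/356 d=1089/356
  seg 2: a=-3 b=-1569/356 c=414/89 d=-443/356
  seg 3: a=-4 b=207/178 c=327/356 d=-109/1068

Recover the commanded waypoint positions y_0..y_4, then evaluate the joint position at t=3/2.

y_0 = S_0(0) = a_0 = 0
y_1 = S_1(0) = a_1 = 3
y_2 = S_2(0) = a_2 = -3
y_3 = S_3(0) = a_3 = -4
y_4 = S_3(3) = 5
t_q=3/2 is in segment 0 (τ=3/2); S_0(τ)=24093/5696

y_0=0 y_1=3 y_2=-3 y_3=-4 y_4=5
S(3/2) = 24093/5696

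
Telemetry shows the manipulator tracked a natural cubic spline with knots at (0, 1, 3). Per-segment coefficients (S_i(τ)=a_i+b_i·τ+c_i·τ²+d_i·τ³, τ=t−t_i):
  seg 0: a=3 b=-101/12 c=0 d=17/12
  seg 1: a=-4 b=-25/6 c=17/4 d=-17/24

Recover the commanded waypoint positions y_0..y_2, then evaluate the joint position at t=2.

y_0=3 y_1=-4 y_2=-1
S(2) = -37/8

y_0 = S_0(0) = a_0 = 3
y_1 = S_1(0) = a_1 = -4
y_2 = S_1(2) = -1
t_q=2 is in segment 1 (τ=1); S_1(τ)=-37/8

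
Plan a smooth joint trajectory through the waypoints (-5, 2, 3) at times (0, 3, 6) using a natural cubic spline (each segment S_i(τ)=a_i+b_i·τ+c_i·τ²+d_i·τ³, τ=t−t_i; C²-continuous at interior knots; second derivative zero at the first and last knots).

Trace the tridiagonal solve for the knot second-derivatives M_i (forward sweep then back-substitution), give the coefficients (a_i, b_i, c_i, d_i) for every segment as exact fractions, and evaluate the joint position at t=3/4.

  seg 0: a=-5 b=17/6 c=0 d=-1/18
  seg 1: a=2 b=4/3 c=-1/2 d=1/18
S(3/4) = -371/128

Δ: Δ0=7/3, Δ1=1/3
row 1: diag=12, rhs=-12; c'=1/4, d'=-1
back: M1=-1
M: M0=0, M1=-1, M2=0
seg 0: a=-5, c=M0/2=0, d=(M1−M0)/(6·3)=-1/18, b=Δ0−h0·(2M0+M1)/6=17/6
seg 1: a=2, c=M1/2=-1/2, d=(M2−M1)/(6·3)=1/18, b=Δ1−h1·(2M1+M2)/6=4/3
t_q=3/4 → seg 0, τ=3/4; S=-5+17/6·τ+0·τ²+-1/18·τ³=-371/128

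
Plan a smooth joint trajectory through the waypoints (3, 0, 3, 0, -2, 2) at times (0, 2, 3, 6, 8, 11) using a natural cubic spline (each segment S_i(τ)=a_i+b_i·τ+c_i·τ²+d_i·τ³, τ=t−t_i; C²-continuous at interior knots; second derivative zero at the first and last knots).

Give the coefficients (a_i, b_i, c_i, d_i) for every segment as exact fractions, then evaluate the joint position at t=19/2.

Δ: Δ0=-3/2, Δ1=3, Δ2=-1, Δ3=-1, Δ4=4/3
row 1: diag=6, rhs=27; c'=1/6, d'=9/2
row 2: denom=8−1·1/6=47/6; d'=(-24−1·9/2)/(47/6)=-171/47
row 3: denom=10−3·18/47=416/47; d'=(0−3·-171/47)/(416/47)=513/416
row 4: denom=10−2·47/208=993/104; d'=(14−2·513/416)/(993/104)=2399/1986
back: M4=2399/1986
back: M3=513/416−47/208·2399/1986=1907/1986
back: M2=-171/47−18/47·1907/1986=-1326/331
back: M1=9/2−1/6·-1326/331=3421/662
M: M0=0, M1=3421/662, M2=-1326/331, M3=1907/1986, M4=2399/1986, M5=0
seg 0: a=3, c=M0/2=0, d=(M1−M0)/(6·2)=3421/7944, b=Δ0−h0·(2M0+M1)/6=-3200/993
seg 1: a=0, c=M1/2=3421/1324, d=(M2−M1)/(6·1)=-6073/3972, b=Δ1−h1·(2M1+M2)/6=3863/1986
seg 2: a=3, c=M2/2=-663/331, d=(M3−M2)/(6·3)=9863/35748, b=Δ2−h2·(2M2+M3)/6=10033/3972
seg 3: a=0, c=M3/2=1907/3972, d=(M4−M3)/(6·2)=41/1986, b=Δ3−h3·(2M3+M4)/6=-4057/1986
seg 4: a=-2, c=M4/2=2399/3972, d=(M5−M4)/(6·3)=-2399/35748, b=Δ4−h4·(2M4+M5)/6=83/662
t_q=19/2 → seg 4, τ=3/2; S=-2+83/662·τ+2399/3972·τ²+-2399/35748·τ³=-7197/10592

  seg 0: a=3 b=-3200/993 c=0 d=3421/7944
  seg 1: a=0 b=3863/1986 c=3421/1324 d=-6073/3972
  seg 2: a=3 b=10033/3972 c=-663/331 d=9863/35748
  seg 3: a=0 b=-4057/1986 c=1907/3972 d=41/1986
  seg 4: a=-2 b=83/662 c=2399/3972 d=-2399/35748
S(19/2) = -7197/10592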